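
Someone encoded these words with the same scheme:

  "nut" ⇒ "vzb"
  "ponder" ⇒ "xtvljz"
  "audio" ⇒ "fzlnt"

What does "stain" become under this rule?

abfnv

The shift depends on letter class: consonant n→v is +8, but vowel u→z is +5. Two shifts are in play — +5 for a/e/i/o/u, +8 for every other letter.
On stain: s(cons)+8=a, t(cons)+8=b, a(vowel)+5=f, i(vowel)+5=n, n(cons)+8=v.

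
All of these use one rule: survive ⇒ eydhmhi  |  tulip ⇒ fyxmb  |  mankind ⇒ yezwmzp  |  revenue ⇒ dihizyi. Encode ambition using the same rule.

The shift depends on letter class: consonant s→e is +12, but vowel u→y is +4. Two shifts are in play — +4 for a/e/i/o/u, +12 for every other letter.
Applying it to ambition: a(vowel)+4=e, m(cons)+12=y, b(cons)+12=n, i(vowel)+4=m, t(cons)+12=f, i(vowel)+4=m, o(vowel)+4=s, n(cons)+12=z.

eynmfmsz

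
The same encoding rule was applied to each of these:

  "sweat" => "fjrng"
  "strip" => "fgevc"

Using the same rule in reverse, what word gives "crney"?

pearl

Compare letters: s→f is +13, w→j is +13, e→r is +13 — a constant shift. Every letter moves 13 places later in the alphabet, wrapping around z→a.
Undoing it on crney: c−13=p, r−13=e, n−13=a, e−13=r, y−13=l.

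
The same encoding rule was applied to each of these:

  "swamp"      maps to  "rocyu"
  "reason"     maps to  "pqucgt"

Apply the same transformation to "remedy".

Read the word backwards and shift each letter +2.
Applying it to remedy: reverse → ydemer; then shift: y+2=a, d+2=f, e+2=g, m+2=o, e+2=g, r+2=t.

afgogt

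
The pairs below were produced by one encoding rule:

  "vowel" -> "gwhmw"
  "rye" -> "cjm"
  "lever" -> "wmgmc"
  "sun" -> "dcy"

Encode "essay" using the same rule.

Vowels shift forward by 8 and consonants shift forward by 11.
Applying it to essay: e(vowel)+8=m, s(cons)+11=d, s(cons)+11=d, a(vowel)+8=i, y(cons)+11=j.

mddij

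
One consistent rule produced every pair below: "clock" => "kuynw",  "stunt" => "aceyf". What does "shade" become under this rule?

aqkoq

In clock: c→k is +8, l→u is +9, o→y is +10, c→n is +11 — the shift increases by 1 each position. Each letter shifts forward by (position + 8), i.e. 8, 9, 10, … — the shift grows by one for each successive letter.
On shade: s+8=a, h+9=q, a+10=k, d+11=o, e+12=q.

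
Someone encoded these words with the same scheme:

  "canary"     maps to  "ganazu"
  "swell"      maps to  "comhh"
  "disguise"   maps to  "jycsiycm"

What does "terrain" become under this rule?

c(2)→g(6) and a(0)→a(0) fit y≡3x+0 (mod 26); the inverse of 3 mod 26 is 9. Treating letters as 0–25, the rule is x ↦ 3x + 0 (mod 26).
For terrain: t(19)→3·19+0≡5=f; e(4)→3·4+0≡12=m; r(17)→3·17+0≡25=z; r(17)→3·17+0≡25=z; a(0)→3·0+0≡0=a; i(8)→3·8+0≡24=y; n(13)→3·13+0≡13=n (all mod 26).

fmzzayn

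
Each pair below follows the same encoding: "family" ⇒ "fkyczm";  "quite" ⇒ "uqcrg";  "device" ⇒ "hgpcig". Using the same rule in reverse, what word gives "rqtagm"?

turkey

f(5)→f(5) and a(0)→k(10) fit y≡25x+10 (mod 26); the inverse of 25 mod 26 is 25. This is an affine cipher: with a=0,…,z=25, each position x becomes (25x+10) mod 26.
Decoding rqtagm: r(17)→25·(17−10)≡19=t; q(16)→25·(16−10)≡20=u; t(19)→25·(19−10)≡17=r; a(0)→25·(0−10)≡10=k; g(6)→25·(6−10)≡4=e; m(12)→25·(12−10)≡24=y (all mod 26).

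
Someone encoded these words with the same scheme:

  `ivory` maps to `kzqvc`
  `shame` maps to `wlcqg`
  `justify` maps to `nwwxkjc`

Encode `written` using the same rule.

avkxxgr

The shift depends on letter class: consonant v→z is +4, but vowel i→k is +2. Vowels shift forward by 2 and consonants shift forward by 4.
Applying it to written: w(cons)+4=a, r(cons)+4=v, i(vowel)+2=k, t(cons)+4=x, t(cons)+4=x, e(vowel)+2=g, n(cons)+4=r.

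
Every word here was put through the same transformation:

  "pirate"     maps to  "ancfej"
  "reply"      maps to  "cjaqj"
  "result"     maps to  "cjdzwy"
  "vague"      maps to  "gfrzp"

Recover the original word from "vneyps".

kitten

Shifts by position in pirate: pos 0: p→a (+11), pos 1: i→n (+5), pos 2: r→c (+11), pos 3: a→f (+5) — repeating every 2. A repeating key of period 2 is used — shifts +11, +5 over and over.
Reversing it on vneyps: v−11=k, n−5=i, e−11=t, y−5=t, p−11=e, s−5=n.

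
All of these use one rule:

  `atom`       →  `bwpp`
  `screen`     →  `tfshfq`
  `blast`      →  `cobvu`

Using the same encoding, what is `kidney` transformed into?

lleqfb

Shifts by position in atom: pos 0: a→b (+1), pos 1: t→w (+3), pos 2: o→p (+1), pos 3: m→p (+3) — repeating every 2. It's a Vigenère-style cipher with numeric key [1,3]: position i shifts by key[i mod 2].
For kidney: k+1=l, i+3=l, d+1=e, n+3=q, e+1=f, y+3=b.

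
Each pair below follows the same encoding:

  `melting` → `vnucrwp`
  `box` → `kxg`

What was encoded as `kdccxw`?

button

Compare letters: m→v is +9, e→n is +9, l→u is +9 — a constant shift. Each letter is shifted forward by 9 in the alphabet (a Caesar shift of +9).
Reversing it on kdccxw: k−9=b, d−9=u, c−9=t, c−9=t, x−9=o, w−9=n.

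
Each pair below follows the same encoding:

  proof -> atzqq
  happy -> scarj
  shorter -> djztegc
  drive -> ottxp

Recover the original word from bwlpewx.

A repeating key of period 2 is used — shifts +11, +2 over and over.
Reversing it on bwlpewx: b−11=q, w−2=u, l−11=a, p−2=n, e−11=t, w−2=u, x−11=m.

quantum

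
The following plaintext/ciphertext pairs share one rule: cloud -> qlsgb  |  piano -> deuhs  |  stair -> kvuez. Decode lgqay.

c(2)→q(16) and l(11)→l(11) fit y≡11x+20 (mod 26); the inverse of 11 mod 26 is 19. This is an affine cipher: with a=0,…,z=25, each position x becomes (11x+20) mod 26.
Undoing it on lgqay: l(11)→19·(11−20)≡11=l; g(6)→19·(6−20)≡20=u; q(16)→19·(16−20)≡2=c; a(0)→19·(0−20)≡10=k; y(24)→19·(24−20)≡24=y (all mod 26).

lucky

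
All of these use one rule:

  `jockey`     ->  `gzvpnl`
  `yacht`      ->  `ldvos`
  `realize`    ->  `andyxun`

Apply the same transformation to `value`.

j(9)→g(6) and o(14)→z(25) fit y≡9x+3 (mod 26); the inverse of 9 mod 26 is 3. Treating letters as 0–25, the rule is x ↦ 9x + 3 (mod 26).
On value: v(21)→9·21+3≡10=k; a(0)→9·0+3≡3=d; l(11)→9·11+3≡24=y; u(20)→9·20+3≡1=b; e(4)→9·4+3≡13=n (all mod 26).

kdybn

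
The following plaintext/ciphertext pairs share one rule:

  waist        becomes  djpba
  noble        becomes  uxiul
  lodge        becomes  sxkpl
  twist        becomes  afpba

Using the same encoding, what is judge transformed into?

qdkpl

The shifts repeat in a cycle of length 2: positions 0,1,… shift by +7, +9, then the pattern repeats.
For judge: j+7=q, u+9=d, d+7=k, g+9=p, e+7=l.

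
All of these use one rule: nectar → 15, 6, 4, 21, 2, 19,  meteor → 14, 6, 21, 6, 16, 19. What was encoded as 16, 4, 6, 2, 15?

ocean

n is letter #14 and maps to 15: an offset of 1. The number is (letter's place in the alphabet, a=1) + 1.
Reversing it on 16, 4, 6, 2, 15: 16→(16−1)÷1=15=o, 4→(4−1)÷1=3=c, 6→(6−1)÷1=5=e, 2→(2−1)÷1=1=a, 15→(15−1)÷1=14=n.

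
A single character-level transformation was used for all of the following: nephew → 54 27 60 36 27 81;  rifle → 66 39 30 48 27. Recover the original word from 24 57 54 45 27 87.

donkey

n(#14)→54 and e(#5)→27: differences scale by 3, so n = 3·pos + 12. The formula is n = 3×(alphabet index, a=1) + 12.
Undoing it on 24 57 54 45 27 87: 24→(24−12)÷3=4=d, 57→(57−12)÷3=15=o, 54→(54−12)÷3=14=n, 45→(45−12)÷3=11=k, 27→(27−12)÷3=5=e, 87→(87−12)÷3=25=y.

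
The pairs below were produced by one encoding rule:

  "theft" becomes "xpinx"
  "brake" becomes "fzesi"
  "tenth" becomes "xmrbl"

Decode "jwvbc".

A repeating key of period 2 is used — shifts +4, +8 over and over.
Reversing it on jwvbc: j−4=f, w−8=o, v−4=r, b−8=t, c−4=y.

forty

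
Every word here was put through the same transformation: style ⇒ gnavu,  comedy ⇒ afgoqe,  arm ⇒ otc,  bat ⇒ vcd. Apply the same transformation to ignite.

gvkpik

Two steps: reverse the string, then apply a Caesar shift of +2.
On ignite: reverse → etingi; then shift: e+2=g, t+2=v, i+2=k, n+2=p, g+2=i, i+2=k.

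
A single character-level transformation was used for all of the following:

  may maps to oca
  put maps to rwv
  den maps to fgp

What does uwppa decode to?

sunny

This is a Caesar cipher with shift 2.
Reversing it on uwppa: u−2=s, w−2=u, p−2=n, p−2=n, a−2=y.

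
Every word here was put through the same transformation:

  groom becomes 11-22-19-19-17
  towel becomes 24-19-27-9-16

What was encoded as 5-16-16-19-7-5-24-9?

g is letter #7 and maps to 11: an offset of 4. Each letter is replaced by its alphabet position (a=1..z=26) + 4.
Reversing it on 5-16-16-19-7-5-24-9: 5→(5−4)÷1=1=a, 16→(16−4)÷1=12=l, 16→(16−4)÷1=12=l, 19→(19−4)÷1=15=o, 7→(7−4)÷1=3=c, 5→(5−4)÷1=1=a, 24→(24−4)÷1=20=t, 9→(9−4)÷1=5=e.

allocate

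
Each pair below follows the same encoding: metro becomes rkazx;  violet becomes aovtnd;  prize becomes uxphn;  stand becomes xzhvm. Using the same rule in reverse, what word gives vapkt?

quick

In metro: m→r is +5, e→k is +6, t→a is +7, r→z is +8 — the shift increases by 1 each position. The shift increases by 1 at each position, starting from +5: 5, 6, 7, ….
Undoing it on vapkt: v−5=q, a−6=u, p−7=i, k−8=c, t−9=k.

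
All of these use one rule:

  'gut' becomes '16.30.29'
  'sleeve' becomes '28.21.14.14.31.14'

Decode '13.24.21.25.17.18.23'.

dolphin

g is letter #7 and maps to 16: an offset of 9. Letters become their 1-based position plus 9 (so a→10, b→11, …).
Reversing it on 13.24.21.25.17.18.23: 13→(13−9)÷1=4=d, 24→(24−9)÷1=15=o, 21→(21−9)÷1=12=l, 25→(25−9)÷1=16=p, 17→(17−9)÷1=8=h, 18→(18−9)÷1=9=i, 23→(23−9)÷1=14=n.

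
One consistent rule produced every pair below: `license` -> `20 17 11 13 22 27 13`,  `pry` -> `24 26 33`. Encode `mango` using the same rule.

21 9 22 15 23

l is letter #12 and maps to 20: an offset of 8. The number is (letter's place in the alphabet, a=1) + 8.
Applying it to mango: m=13→21, a=1→9, n=14→22, g=7→15, o=15→23.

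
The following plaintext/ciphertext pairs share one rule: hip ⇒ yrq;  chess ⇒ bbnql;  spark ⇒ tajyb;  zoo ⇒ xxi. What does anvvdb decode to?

summer

The output letters match the input read backwards, each shifted +9: hip reversed is pih. Read the word backwards and shift each letter +9.
Undoing it on anvvdb: shift back: a−9=r, n−9=e, v−9=m, v−9=m, d−9=u, b−9=s → remmus; then reverse → summer.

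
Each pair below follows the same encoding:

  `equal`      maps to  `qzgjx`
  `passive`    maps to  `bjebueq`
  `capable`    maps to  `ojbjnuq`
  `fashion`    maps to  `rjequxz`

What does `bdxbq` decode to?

The shifts repeat in a cycle of length 2: positions 0,1,… shift by +12, +9, then the pattern repeats.
Decoding bdxbq: b−12=p, d−9=u, x−12=l, b−9=s, q−12=e.

pulse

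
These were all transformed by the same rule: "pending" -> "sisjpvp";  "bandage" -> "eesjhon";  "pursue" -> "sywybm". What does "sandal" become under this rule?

The shift increases by 1 at each position, starting from +3: 3, 4, 5, ….
Applying it to sandal: s+3=v, a+4=e, n+5=s, d+6=j, a+7=h, l+8=t.

vesjht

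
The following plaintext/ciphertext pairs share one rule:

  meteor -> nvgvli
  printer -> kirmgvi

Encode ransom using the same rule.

Each pair mirrors across the alphabet (m↔n, e↔v, t↔g): positions sum to 25. Letters are reflected about the middle of the alphabet (position → 25−position): Atbash.
Applying it to ransom: r↔i, a↔z, n↔m, s↔h, o↔l, m↔n.

izmhln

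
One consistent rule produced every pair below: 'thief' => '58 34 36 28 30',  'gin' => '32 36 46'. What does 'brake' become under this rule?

22 54 20 40 28

t(#20)→58 and h(#8)→34: differences scale by 2, so n = 2·pos + 18. With a=1..z=26, the number is 2·pos + 18.
On brake: b=2→22, r=18→54, a=1→20, k=11→40, e=5→28.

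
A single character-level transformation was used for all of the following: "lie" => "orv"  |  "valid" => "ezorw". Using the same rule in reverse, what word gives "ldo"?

Each pair mirrors across the alphabet (l↔o, i↔r, e↔v): positions sum to 25. Letters are reflected about the middle of the alphabet (position → 25−position): Atbash.
Reversing it on ldo: l↔o, d↔w, o↔l.

owl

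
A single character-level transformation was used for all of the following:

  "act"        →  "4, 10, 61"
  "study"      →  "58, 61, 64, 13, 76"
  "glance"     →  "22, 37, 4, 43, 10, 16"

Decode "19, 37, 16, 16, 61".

fleet

Each letter becomes 3×(its alphabet position, a=1..z=26) + 1.
Decoding 19, 37, 16, 16, 61: 19→(19−1)÷3=6=f, 37→(37−1)÷3=12=l, 16→(16−1)÷3=5=e, 16→(16−1)÷3=5=e, 61→(61−1)÷3=20=t.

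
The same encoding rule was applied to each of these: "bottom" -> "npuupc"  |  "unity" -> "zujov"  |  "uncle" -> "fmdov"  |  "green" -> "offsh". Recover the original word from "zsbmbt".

salary

The output letters match the input read backwards, each shifted +1: bottom reversed is mottob. The word is reversed, then every letter is shifted forward by 1.
Reversing it on zsbmbt: shift back: z−1=y, s−1=r, b−1=a, m−1=l, b−1=a, t−1=s → yralas; then reverse → salary.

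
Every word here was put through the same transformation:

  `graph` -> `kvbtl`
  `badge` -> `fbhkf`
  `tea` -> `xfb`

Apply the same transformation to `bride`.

fvjhf

Vowels shift forward by 1 and consonants shift forward by 4.
For bride: b(cons)+4=f, r(cons)+4=v, i(vowel)+1=j, d(cons)+4=h, e(vowel)+1=f.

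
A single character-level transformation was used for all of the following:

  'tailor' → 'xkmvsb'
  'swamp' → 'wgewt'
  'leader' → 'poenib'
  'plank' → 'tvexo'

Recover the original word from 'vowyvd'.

resort

A repeating key of period 2 is used — shifts +4, +10 over and over.
Reversing it on vowyvd: v−4=r, o−10=e, w−4=s, y−10=o, v−4=r, d−10=t.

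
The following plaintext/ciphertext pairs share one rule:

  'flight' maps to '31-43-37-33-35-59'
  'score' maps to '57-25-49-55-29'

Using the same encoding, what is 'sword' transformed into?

57-65-49-55-27

f(#6)→31 and l(#12)→43: differences scale by 2, so n = 2·pos + 19. The formula is n = 2×(alphabet index, a=1) + 19.
On sword: s=19→57, w=23→65, o=15→49, r=18→55, d=4→27.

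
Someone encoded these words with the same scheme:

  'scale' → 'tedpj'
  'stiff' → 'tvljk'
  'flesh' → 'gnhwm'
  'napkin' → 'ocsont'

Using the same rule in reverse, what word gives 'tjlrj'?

In scale: s→t is +1, c→e is +2, a→d is +3, l→p is +4 — the shift increases by 1 each position. The shift increases by 1 at each position, starting from +1: 1, 2, 3, ….
Undoing it on tjlrj: t−1=s, j−2=h, l−3=i, r−4=n, j−5=e.

shine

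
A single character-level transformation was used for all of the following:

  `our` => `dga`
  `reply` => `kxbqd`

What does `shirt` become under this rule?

Two steps: reverse the string, then apply a Caesar shift of +12.
For shirt: reverse → trihs; then shift: t+12=f, r+12=d, i+12=u, h+12=t, s+12=e.

fdute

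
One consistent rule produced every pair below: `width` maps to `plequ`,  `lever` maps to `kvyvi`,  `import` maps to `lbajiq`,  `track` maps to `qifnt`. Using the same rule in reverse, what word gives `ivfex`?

This is an affine cipher: with a=0,…,z=25, each position x becomes (17x+5) mod 26.
Decoding ivfex: i(8)→23·(8−5)≡17=r; v(21)→23·(21−5)≡4=e; f(5)→23·(5−5)≡0=a; e(4)→23·(4−5)≡3=d; x(23)→23·(23−5)≡24=y (all mod 26).

ready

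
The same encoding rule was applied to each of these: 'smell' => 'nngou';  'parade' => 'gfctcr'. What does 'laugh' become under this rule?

The word is reversed, then every letter is shifted forward by 2.
On laugh: reverse → hgual; then shift: h+2=j, g+2=i, u+2=w, a+2=c, l+2=n.

jiwcn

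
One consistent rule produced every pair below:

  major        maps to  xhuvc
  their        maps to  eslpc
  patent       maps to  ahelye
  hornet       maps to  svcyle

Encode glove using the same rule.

rwvgl

Vowels shift forward by 7 and consonants shift forward by 11.
Applying it to glove: g(cons)+11=r, l(cons)+11=w, o(vowel)+7=v, v(cons)+11=g, e(vowel)+7=l.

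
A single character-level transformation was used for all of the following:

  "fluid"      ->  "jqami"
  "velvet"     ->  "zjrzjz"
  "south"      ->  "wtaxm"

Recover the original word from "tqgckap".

Shifts by position in fluid: pos 0: f→j (+4), pos 1: l→q (+5), pos 2: u→a (+6), pos 3: i→m (+4), pos 4: d→i (+5) — repeating every 3. The shifts repeat in a cycle of length 3: positions 0,1,… shift by +4, +5, +6, then the pattern repeats.
Reversing it on tqgckap: t−4=p, q−5=l, g−6=a, c−4=y, k−5=f, a−6=u, p−4=l.

playful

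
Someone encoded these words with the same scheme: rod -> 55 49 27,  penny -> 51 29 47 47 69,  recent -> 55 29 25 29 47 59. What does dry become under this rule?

27 55 69

r(#18)→55 and o(#15)→49: differences scale by 2, so n = 2·pos + 19. The formula is n = 2×(alphabet index, a=1) + 19.
Applying it to dry: d=4→27, r=18→55, y=25→69.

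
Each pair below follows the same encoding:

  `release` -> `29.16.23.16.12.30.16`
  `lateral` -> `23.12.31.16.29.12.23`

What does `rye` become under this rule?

r is letter #18 and maps to 29: an offset of 11. Each letter is replaced by its alphabet position (a=1..z=26) + 11.
For rye: r=18→29, y=25→36, e=5→16.

29.36.16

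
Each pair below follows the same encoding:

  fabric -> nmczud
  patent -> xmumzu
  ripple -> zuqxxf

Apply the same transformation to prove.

xdpdq

The shifts repeat in a cycle of length 3: positions 0,1,… shift by +8, +12, +1, then the pattern repeats.
For prove: p+8=x, r+12=d, o+1=p, v+8=d, e+12=q.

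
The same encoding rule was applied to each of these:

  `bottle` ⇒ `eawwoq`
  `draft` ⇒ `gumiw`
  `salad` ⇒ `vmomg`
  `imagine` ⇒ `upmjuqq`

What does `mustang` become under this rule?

pgvwmqj

The shift depends on letter class: consonant b→e is +3, but vowel o→a is +12. The rule splits by letter class: vowels +12, consonants +3.
On mustang: m(cons)+3=p, u(vowel)+12=g, s(cons)+3=v, t(cons)+3=w, a(vowel)+12=m, n(cons)+3=q, g(cons)+3=j.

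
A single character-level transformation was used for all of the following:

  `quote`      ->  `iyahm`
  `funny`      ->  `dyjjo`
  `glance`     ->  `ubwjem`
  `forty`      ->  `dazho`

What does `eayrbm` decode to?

q(16)→i(8) and u(20)→y(24) fit y≡17x+22 (mod 26); the inverse of 17 mod 26 is 23. Treating letters as 0–25, the rule is x ↦ 17x + 22 (mod 26).
Reversing it on eayrbm: e(4)→23·(4−22)≡2=c; a(0)→23·(0−22)≡14=o; y(24)→23·(24−22)≡20=u; r(17)→23·(17−22)≡15=p; b(1)→23·(1−22)≡11=l; m(12)→23·(12−22)≡4=e (all mod 26).

couple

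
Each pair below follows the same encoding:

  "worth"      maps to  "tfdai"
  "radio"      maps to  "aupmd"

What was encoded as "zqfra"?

The output letters match the input read backwards, each shifted +12: worth reversed is htrow. Two steps: reverse the string, then apply a Caesar shift of +12.
Decoding zqfra: shift back: z−12=n, q−12=e, f−12=t, r−12=f, a−12=o → netfo; then reverse → often.

often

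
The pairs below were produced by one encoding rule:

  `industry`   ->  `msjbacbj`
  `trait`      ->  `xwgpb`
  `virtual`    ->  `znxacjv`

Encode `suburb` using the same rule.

wzhbzk

Letter i (0-indexed) is shifted by i+4, so successive shifts are 4, 5, 6, ….
Applying it to suburb: s+4=w, u+5=z, b+6=h, u+7=b, r+8=z, b+9=k.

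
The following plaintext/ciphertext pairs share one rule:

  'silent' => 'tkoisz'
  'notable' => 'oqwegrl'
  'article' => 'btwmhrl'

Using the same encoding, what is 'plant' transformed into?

In silent: s→t is +1, i→k is +2, l→o is +3, e→i is +4 — the shift increases by 1 each position. Letter i (0-indexed) is shifted by i+1, so successive shifts are 1, 2, 3, ….
Applying it to plant: p+1=q, l+2=n, a+3=d, n+4=r, t+5=y.

qndry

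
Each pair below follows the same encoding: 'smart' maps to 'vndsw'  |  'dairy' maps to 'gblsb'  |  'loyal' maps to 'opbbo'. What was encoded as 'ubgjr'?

Shifts by position in smart: pos 0: s→v (+3), pos 1: m→n (+1), pos 2: a→d (+3), pos 3: r→s (+1) — repeating every 2. The shifts repeat in a cycle of length 2: positions 0,1,… shift by +3, +1, then the pattern repeats.
Undoing it on ubgjr: u−3=r, b−1=a, g−3=d, j−1=i, r−3=o.

radio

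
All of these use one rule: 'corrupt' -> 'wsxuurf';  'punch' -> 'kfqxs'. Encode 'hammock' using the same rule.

nfrppdk

The output letters match the input read backwards, each shifted +3: corrupt reversed is tpurroc. Read the word backwards and shift each letter +3.
On hammock: reverse → kcommah; then shift: k+3=n, c+3=f, o+3=r, m+3=p, m+3=p, a+3=d, h+3=k.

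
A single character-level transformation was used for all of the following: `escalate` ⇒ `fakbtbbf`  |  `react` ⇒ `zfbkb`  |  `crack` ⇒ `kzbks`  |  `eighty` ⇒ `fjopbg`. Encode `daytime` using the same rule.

The shift depends on letter class: consonant s→a is +8, but vowel e→f is +1. The rule splits by letter class: vowels +1, consonants +8.
For daytime: d(cons)+8=l, a(vowel)+1=b, y(cons)+8=g, t(cons)+8=b, i(vowel)+1=j, m(cons)+8=u, e(vowel)+1=f.

lbgbjuf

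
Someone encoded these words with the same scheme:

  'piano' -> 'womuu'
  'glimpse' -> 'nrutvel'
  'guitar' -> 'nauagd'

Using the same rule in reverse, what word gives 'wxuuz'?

Shifts by position in piano: pos 0: p→w (+7), pos 1: i→o (+6), pos 2: a→m (+12), pos 3: n→u (+7), pos 4: o→u (+6) — repeating every 3. It's a Vigenère-style cipher with numeric key [7,6,12]: position i shifts by key[i mod 3].
Reversing it on wxuuz: w−7=p, x−6=r, u−12=i, u−7=n, z−6=t.

print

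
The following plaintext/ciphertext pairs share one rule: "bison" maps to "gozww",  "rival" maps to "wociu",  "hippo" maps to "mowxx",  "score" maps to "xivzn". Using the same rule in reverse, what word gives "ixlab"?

In bison: b→g is +5, i→o is +6, s→z is +7, o→w is +8 — the shift increases by 1 each position. Letter i (0-indexed) is shifted by i+5, so successive shifts are 5, 6, 7, ….
Reversing it on ixlab: i−5=d, x−6=r, l−7=e, a−8=s, b−9=s.

dress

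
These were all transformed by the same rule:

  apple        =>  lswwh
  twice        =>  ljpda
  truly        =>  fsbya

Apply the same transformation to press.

zzlyw

The output letters match the input read backwards, each shifted +7: apple reversed is elppa. Read the word backwards and shift each letter +7.
Applying it to press: reverse → sserp; then shift: s+7=z, s+7=z, e+7=l, r+7=y, p+7=w.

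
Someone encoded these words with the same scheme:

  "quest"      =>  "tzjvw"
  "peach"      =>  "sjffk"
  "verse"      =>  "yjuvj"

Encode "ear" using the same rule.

The shift depends on letter class: consonant q→t is +3, but vowel u→z is +5. The rule splits by letter class: vowels +5, consonants +3.
On ear: e(vowel)+5=j, a(vowel)+5=f, r(cons)+3=u.

jfu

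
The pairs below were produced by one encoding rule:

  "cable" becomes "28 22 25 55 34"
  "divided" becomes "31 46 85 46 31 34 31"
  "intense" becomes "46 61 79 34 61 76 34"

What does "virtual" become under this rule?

85 46 73 79 82 22 55

c(#3)→28 and a(#1)→22: differences scale by 3, so n = 3·pos + 19. The formula is n = 3×(alphabet index, a=1) + 19.
On virtual: v=22→85, i=9→46, r=18→73, t=20→79, u=21→82, a=1→22, l=12→55.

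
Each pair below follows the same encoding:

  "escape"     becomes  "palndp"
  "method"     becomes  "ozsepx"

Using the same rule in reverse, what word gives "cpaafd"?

The output letters match the input read backwards, each shifted +11: escape reversed is epacse. Read the word backwards and shift each letter +11.
Decoding cpaafd: shift back: c−11=r, p−11=e, a−11=p, a−11=p, f−11=u, d−11=s → reppus; then reverse → supper.

supper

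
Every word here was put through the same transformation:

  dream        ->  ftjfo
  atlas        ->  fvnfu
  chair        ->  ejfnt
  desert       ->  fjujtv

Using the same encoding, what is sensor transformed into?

The shift depends on letter class: consonant d→f is +2, but vowel e→j is +5. The rule splits by letter class: vowels +5, consonants +2.
Applying it to sensor: s(cons)+2=u, e(vowel)+5=j, n(cons)+2=p, s(cons)+2=u, o(vowel)+5=t, r(cons)+2=t.

ujputt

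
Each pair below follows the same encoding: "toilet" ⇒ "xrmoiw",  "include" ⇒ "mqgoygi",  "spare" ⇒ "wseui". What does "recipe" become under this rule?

Shifts by position in toilet: pos 0: t→x (+4), pos 1: o→r (+3), pos 2: i→m (+4), pos 3: l→o (+3) — repeating every 2. The shifts repeat in a cycle of length 2: positions 0,1,… shift by +4, +3, then the pattern repeats.
For recipe: r+4=v, e+3=h, c+4=g, i+3=l, p+4=t, e+3=h.

vhglth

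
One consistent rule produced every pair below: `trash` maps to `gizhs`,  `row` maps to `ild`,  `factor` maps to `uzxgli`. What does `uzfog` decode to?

Each pair mirrors across the alphabet (t↔g, r↔i, a↔z): positions sum to 25. Each letter is replaced by its mirror in the alphabet: a↔z, b↔y, c↔x, and so on (the Atbash cipher).
Undoing it on uzfog: u↔f, z↔a, f↔u, o↔l, g↔t.

fault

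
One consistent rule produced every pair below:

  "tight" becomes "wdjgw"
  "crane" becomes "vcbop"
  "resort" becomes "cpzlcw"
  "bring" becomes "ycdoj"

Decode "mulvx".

t(19)→w(22) and i(8)→d(3) fit y≡23x+1 (mod 26); the inverse of 23 mod 26 is 17. This is an affine cipher: with a=0,…,z=25, each position x becomes (23x+1) mod 26.
Reversing it on mulvx: m(12)→17·(12−1)≡5=f; u(20)→17·(20−1)≡11=l; l(11)→17·(11−1)≡14=o; v(21)→17·(21−1)≡2=c; x(23)→17·(23−1)≡10=k (all mod 26).

flock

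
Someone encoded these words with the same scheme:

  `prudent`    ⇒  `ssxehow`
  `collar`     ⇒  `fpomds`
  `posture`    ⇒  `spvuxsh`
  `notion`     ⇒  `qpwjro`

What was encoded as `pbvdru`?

Shifts by position in prudent: pos 0: p→s (+3), pos 1: r→s (+1), pos 2: u→x (+3), pos 3: d→e (+1) — repeating every 2. A repeating key of period 2 is used — shifts +3, +1 over and over.
Decoding pbvdru: p−3=m, b−1=a, v−3=s, d−1=c, r−3=o, u−1=t.

mascot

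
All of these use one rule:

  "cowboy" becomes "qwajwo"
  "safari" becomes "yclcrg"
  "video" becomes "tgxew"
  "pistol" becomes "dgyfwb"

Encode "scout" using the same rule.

yqwmf

c(2)→q(16) and o(14)→w(22) fit y≡7x+2 (mod 26); the inverse of 7 mod 26 is 15. Each letter's alphabet position (a=0..z=25) is mapped through 7·x+2 mod 26 — an affine cipher.
Applying it to scout: s(18)→7·18+2≡24=y; c(2)→7·2+2≡16=q; o(14)→7·14+2≡22=w; u(20)→7·20+2≡12=m; t(19)→7·19+2≡5=f (all mod 26).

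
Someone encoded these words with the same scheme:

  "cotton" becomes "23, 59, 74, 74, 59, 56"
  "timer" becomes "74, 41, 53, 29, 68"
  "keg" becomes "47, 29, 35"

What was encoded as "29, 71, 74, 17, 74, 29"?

estate

c(#3)→23 and o(#15)→59: differences scale by 3, so n = 3·pos + 14. With a=1..z=26, the number is 3·pos + 14.
Reversing it on 29, 71, 74, 17, 74, 29: 29→(29−14)÷3=5=e, 71→(71−14)÷3=19=s, 74→(74−14)÷3=20=t, 17→(17−14)÷3=1=a, 74→(74−14)÷3=20=t, 29→(29−14)÷3=5=e.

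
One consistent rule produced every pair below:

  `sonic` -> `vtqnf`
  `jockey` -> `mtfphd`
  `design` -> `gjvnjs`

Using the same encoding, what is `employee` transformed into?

hrsqrdhj

Shifts by position in sonic: pos 0: s→v (+3), pos 1: o→t (+5), pos 2: n→q (+3), pos 3: i→n (+5) — repeating every 2. The shifts repeat in a cycle of length 2: positions 0,1,… shift by +3, +5, then the pattern repeats.
For employee: e+3=h, m+5=r, p+3=s, l+5=q, o+3=r, y+5=d, e+3=h, e+5=j.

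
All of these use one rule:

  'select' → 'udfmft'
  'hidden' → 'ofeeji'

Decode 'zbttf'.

essay

Two steps: reverse the string, then apply a Caesar shift of +1.
Reversing it on zbttf: shift back: z−1=y, b−1=a, t−1=s, t−1=s, f−1=e → yasse; then reverse → essay.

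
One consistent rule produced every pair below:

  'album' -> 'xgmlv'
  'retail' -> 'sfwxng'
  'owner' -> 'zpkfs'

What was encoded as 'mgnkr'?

a(0)→x(23) and l(11)→g(6) fit y≡15x+23 (mod 26); the inverse of 15 mod 26 is 7. Treating letters as 0–25, the rule is x ↦ 15x + 23 (mod 26).
Reversing it on mgnkr: m(12)→7·(12−23)≡1=b; g(6)→7·(6−23)≡11=l; n(13)→7·(13−23)≡8=i; k(10)→7·(10−23)≡13=n; r(17)→7·(17−23)≡10=k (all mod 26).

blink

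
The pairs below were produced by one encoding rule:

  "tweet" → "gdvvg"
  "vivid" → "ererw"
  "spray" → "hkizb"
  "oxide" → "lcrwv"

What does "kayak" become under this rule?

t(19)→g(6) and w(22)→d(3) fit y≡25x+25 (mod 26); the inverse of 25 mod 26 is 25. Each letter's alphabet position (a=0..z=25) is mapped through 25·x+25 mod 26 — an affine cipher.
For kayak: k(10)→25·10+25≡15=p; a(0)→25·0+25≡25=z; y(24)→25·24+25≡1=b; a(0)→25·0+25≡25=z; k(10)→25·10+25≡15=p (all mod 26).

pzbzp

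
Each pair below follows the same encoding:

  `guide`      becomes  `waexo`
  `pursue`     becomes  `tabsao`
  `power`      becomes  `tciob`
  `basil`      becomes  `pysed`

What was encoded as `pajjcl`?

g(6)→w(22) and u(20)→a(0) fit y≡17x+24 (mod 26); the inverse of 17 mod 26 is 23. This is an affine cipher: with a=0,…,z=25, each position x becomes (17x+24) mod 26.
Decoding pajjcl: p(15)→23·(15−24)≡1=b; a(0)→23·(0−24)≡20=u; j(9)→23·(9−24)≡19=t; j(9)→23·(9−24)≡19=t; c(2)→23·(2−24)≡14=o; l(11)→23·(11−24)≡13=n (all mod 26).

button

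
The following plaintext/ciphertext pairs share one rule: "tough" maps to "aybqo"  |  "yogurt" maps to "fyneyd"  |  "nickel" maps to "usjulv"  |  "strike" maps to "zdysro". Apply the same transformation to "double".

Shifts by position in tough: pos 0: t→a (+7), pos 1: o→y (+10), pos 2: u→b (+7), pos 3: g→q (+10) — repeating every 2. A repeating key of period 2 is used — shifts +7, +10 over and over.
On double: d+7=k, o+10=y, u+7=b, b+10=l, l+7=s, e+10=o.

kyblso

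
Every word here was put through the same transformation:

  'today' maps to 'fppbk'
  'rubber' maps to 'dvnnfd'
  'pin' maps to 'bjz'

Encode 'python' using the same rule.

The shift depends on letter class: consonant t→f is +12, but vowel o→p is +1. Two shifts are in play — +1 for a/e/i/o/u, +12 for every other letter.
Applying it to python: p(cons)+12=b, y(cons)+12=k, t(cons)+12=f, h(cons)+12=t, o(vowel)+1=p, n(cons)+12=z.

bkftpz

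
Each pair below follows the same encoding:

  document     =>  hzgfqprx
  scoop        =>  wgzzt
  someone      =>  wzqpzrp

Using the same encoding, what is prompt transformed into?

The shift depends on letter class: consonant d→h is +4, but vowel o→z is +11. Two shifts are in play — +11 for a/e/i/o/u, +4 for every other letter.
On prompt: p(cons)+4=t, r(cons)+4=v, o(vowel)+11=z, m(cons)+4=q, p(cons)+4=t, t(cons)+4=x.

tvzqtx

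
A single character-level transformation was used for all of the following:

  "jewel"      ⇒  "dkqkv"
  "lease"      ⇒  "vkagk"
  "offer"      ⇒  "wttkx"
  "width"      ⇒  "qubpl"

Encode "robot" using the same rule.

xwjwp

j(9)→d(3) and e(4)→k(10) fit y≡9x+0 (mod 26); the inverse of 9 mod 26 is 3. Treating letters as 0–25, the rule is x ↦ 9x + 0 (mod 26).
Applying it to robot: r(17)→9·17+0≡23=x; o(14)→9·14+0≡22=w; b(1)→9·1+0≡9=j; o(14)→9·14+0≡22=w; t(19)→9·19+0≡15=p (all mod 26).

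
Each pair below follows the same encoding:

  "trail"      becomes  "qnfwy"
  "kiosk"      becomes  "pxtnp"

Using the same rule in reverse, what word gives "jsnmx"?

shine

The output letters match the input read backwards, each shifted +5: trail reversed is liart. Two steps: reverse the string, then apply a Caesar shift of +5.
Undoing it on jsnmx: shift back: j−5=e, s−5=n, n−5=i, m−5=h, x−5=s → enihs; then reverse → shine.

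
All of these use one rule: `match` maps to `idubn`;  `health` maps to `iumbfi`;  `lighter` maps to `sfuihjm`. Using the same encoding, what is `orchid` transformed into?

ejidsp

The output letters match the input read backwards, each shifted +1: match reversed is hctam. The word is reversed, then every letter is shifted forward by 1.
Applying it to orchid: reverse → dihcro; then shift: d+1=e, i+1=j, h+1=i, c+1=d, r+1=s, o+1=p.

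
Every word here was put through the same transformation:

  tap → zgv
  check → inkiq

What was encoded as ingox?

Compare letters: t→z is +6, a→g is +6, p→v is +6 — a constant shift. This is a Caesar cipher with shift 6.
Undoing it on ingox: i−6=c, n−6=h, g−6=a, o−6=i, x−6=r.

chair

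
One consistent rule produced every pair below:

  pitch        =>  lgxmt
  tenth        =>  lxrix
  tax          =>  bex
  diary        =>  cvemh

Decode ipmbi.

exile

The output letters match the input read backwards, each shifted +4: pitch reversed is hctip. Read the word backwards and shift each letter +4.
Decoding ipmbi: shift back: i−4=e, p−4=l, m−4=i, b−4=x, i−4=e → elixe; then reverse → exile.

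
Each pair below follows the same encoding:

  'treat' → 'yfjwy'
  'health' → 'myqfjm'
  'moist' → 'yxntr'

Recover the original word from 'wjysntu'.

pointer

The output letters match the input read backwards, each shifted +5: treat reversed is taert. Two steps: reverse the string, then apply a Caesar shift of +5.
Reversing it on wjysntu: shift back: w−5=r, j−5=e, y−5=t, s−5=n, n−5=i, t−5=o, u−5=p → retniop; then reverse → pointer.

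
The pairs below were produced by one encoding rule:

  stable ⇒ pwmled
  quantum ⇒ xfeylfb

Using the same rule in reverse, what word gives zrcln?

The output letters match the input read backwards, each shifted +11: stable reversed is elbats. Read the word backwards and shift each letter +11.
Decoding zrcln: shift back: z−11=o, r−11=g, c−11=r, l−11=a, n−11=c → ograc; then reverse → cargo.

cargo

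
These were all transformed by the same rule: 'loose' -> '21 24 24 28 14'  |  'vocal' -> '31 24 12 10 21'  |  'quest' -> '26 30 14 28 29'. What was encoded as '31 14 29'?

l is letter #12 and maps to 21: an offset of 9. Each letter is replaced by its alphabet position (a=1..z=26) + 9.
Decoding 31 14 29: 31→(31−9)÷1=22=v, 14→(14−9)÷1=5=e, 29→(29−9)÷1=20=t.

vet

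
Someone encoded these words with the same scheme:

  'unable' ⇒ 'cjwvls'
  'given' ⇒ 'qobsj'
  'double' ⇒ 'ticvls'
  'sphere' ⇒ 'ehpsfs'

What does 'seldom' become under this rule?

u(20)→c(2) and n(13)→j(9) fit y≡25x+22 (mod 26); the inverse of 25 mod 26 is 25. This is an affine cipher: with a=0,…,z=25, each position x becomes (25x+22) mod 26.
Applying it to seldom: s(18)→25·18+22≡4=e; e(4)→25·4+22≡18=s; l(11)→25·11+22≡11=l; d(3)→25·3+22≡19=t; o(14)→25·14+22≡8=i; m(12)→25·12+22≡10=k (all mod 26).

esltik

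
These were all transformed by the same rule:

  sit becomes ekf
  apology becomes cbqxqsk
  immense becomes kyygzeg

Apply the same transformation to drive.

The shift depends on letter class: consonant s→e is +12, but vowel i→k is +2. The rule splits by letter class: vowels +2, consonants +12.
For drive: d(cons)+12=p, r(cons)+12=d, i(vowel)+2=k, v(cons)+12=h, e(vowel)+2=g.

pdkhg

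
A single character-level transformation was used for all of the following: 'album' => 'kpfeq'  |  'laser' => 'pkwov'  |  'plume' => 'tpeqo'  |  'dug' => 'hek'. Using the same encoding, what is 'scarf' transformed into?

The shift depends on letter class: consonant l→p is +4, but vowel a→k is +10. Vowels shift forward by 10 and consonants shift forward by 4.
Applying it to scarf: s(cons)+4=w, c(cons)+4=g, a(vowel)+10=k, r(cons)+4=v, f(cons)+4=j.

wgkvj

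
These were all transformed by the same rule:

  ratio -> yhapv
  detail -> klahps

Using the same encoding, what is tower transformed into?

avdly

Every letter moves 7 places later in the alphabet, wrapping around z→a.
Applying it to tower: t+7=a, o+7=v, w+7=d, e+7=l, r+7=y.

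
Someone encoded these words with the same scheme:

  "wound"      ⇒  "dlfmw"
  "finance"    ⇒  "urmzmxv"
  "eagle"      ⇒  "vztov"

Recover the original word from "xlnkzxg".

Each pair mirrors across the alphabet (w↔d, o↔l, u↔f): positions sum to 25. This is the alphabet-reversal cipher (Atbash): a becomes z, b becomes y, etc.
Reversing it on xlnkzxg: x↔c, l↔o, n↔m, k↔p, z↔a, x↔c, g↔t.

compact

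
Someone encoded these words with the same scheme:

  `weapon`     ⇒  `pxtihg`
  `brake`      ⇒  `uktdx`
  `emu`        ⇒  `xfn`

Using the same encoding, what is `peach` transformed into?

ixtva

This is a Caesar cipher with shift 19.
On peach: p+19=i, e+19=x, a+19=t, c+19=v, h+19=a.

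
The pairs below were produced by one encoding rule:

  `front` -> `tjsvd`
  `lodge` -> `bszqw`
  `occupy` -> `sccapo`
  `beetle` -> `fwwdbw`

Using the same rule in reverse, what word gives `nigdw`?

f(5)→t(19) and r(17)→j(9) fit y≡23x+8 (mod 26); the inverse of 23 mod 26 is 17. Each letter's alphabet position (a=0..z=25) is mapped through 23·x+8 mod 26 — an affine cipher.
Undoing it on nigdw: n(13)→17·(13−8)≡7=h; i(8)→17·(8−8)≡0=a; g(6)→17·(6−8)≡18=s; d(3)→17·(3−8)≡19=t; w(22)→17·(22−8)≡4=e (all mod 26).

haste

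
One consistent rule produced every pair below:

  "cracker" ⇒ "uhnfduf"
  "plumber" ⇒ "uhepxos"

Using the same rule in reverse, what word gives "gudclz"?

wizard

The output letters match the input read backwards, each shifted +3: cracker reversed is rekcarc. Two steps: reverse the string, then apply a Caesar shift of +3.
Decoding gudclz: shift back: g−3=d, u−3=r, d−3=a, c−3=z, l−3=i, z−3=w → draziw; then reverse → wizard.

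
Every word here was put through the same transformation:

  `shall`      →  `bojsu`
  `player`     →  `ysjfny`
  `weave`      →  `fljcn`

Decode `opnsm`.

Shifts by position in shall: pos 0: s→b (+9), pos 1: h→o (+7), pos 2: a→j (+9), pos 3: l→s (+7) — repeating every 2. The shifts repeat in a cycle of length 2: positions 0,1,… shift by +9, +7, then the pattern repeats.
Undoing it on opnsm: o−9=f, p−7=i, n−9=e, s−7=l, m−9=d.

field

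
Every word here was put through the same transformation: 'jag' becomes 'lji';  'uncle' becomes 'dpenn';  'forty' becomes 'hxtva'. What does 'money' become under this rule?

The shift depends on letter class: consonant j→l is +2, but vowel a→j is +9. The rule splits by letter class: vowels +9, consonants +2.
Applying it to money: m(cons)+2=o, o(vowel)+9=x, n(cons)+2=p, e(vowel)+9=n, y(cons)+2=a.

oxpna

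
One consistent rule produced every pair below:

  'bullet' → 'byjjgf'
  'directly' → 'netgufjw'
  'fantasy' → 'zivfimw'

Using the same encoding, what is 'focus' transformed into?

zouym

b(1)→b(1) and u(20)→y(24) fit y≡19x+8 (mod 26); the inverse of 19 mod 26 is 11. Treating letters as 0–25, the rule is x ↦ 19x + 8 (mod 26).
Applying it to focus: f(5)→19·5+8≡25=z; o(14)→19·14+8≡14=o; c(2)→19·2+8≡20=u; u(20)→19·20+8≡24=y; s(18)→19·18+8≡12=m (all mod 26).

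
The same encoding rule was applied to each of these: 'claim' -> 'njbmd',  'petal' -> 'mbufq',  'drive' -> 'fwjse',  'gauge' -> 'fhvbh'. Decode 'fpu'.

The output letters match the input read backwards, each shifted +1: claim reversed is mialc. Read the word backwards and shift each letter +1.
Decoding fpu: shift back: f−1=e, p−1=o, u−1=t → eot; then reverse → toe.

toe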